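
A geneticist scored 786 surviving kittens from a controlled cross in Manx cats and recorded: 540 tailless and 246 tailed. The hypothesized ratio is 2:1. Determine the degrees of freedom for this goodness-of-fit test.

A goodness-of-fit test with 2 phenotype classes has df = 2 − 1 = 1.

1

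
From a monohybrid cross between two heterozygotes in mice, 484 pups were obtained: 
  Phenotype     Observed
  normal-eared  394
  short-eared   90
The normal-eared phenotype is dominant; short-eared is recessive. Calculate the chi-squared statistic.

For a monohybrid cross between heterozygotes with complete dominance, the expected phenotypic ratio is 3:1.
Total ratio parts = 4. Expected numbers out of 484:
  normal-eared: 484 × 3/4 = 363
  short-eared: 484 × 1/4 = 121
χ² = Σ (O − E)² / E
  normal-eared: (394 − 363)² / 363 = 2.6474
  short-eared: (90 − 121)² / 121 = 7.9421
χ² = 2.6474 + 7.9421 = 10.5895 ≈ 10.590

10.590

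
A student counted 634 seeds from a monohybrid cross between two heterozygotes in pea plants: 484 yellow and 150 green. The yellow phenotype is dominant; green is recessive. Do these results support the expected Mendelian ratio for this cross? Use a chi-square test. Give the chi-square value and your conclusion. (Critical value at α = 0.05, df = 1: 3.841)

0.608; consistent

For a monohybrid cross between heterozygotes with complete dominance, the expected phenotypic ratio is 3:1.
The 3:1 ratio has 4 parts, so with N = 634 the expected counts are:
  yellow: 634 × 3/4 = 475.5
  green: 634 × 1/4 = 158.5
χ² = Σ (O − E)² / E
  yellow: (484 − 475.5)² / 475.5 = 0.1519
  green: (150 − 158.5)² / 158.5 = 0.4558
χ² = 0.1519 + 0.4558 = 0.6077 ≈ 0.608
Degrees of freedom = 2 − 1 = 1; critical value at α = 0.05 is 3.841.
Since 0.608 < 3.841, we fail to reject the null hypothesis — the data are consistent with the 3:1 ratio.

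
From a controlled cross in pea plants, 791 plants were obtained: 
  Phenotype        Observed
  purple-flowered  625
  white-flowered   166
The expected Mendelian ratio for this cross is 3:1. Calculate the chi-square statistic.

Expected counts for N = 791 under a 3:1 ratio (total parts = 4):
  purple-flowered: 791 × 3/4 = 593.25
  white-flowered: 791 × 1/4 = 197.75
χ² = Σ (O − E)² / E
  purple-flowered: (625 − 593.25)² / 593.25 = 1.6992
  white-flowered: (166 − 197.75)² / 197.75 = 5.0977
χ² = 1.6992 + 5.0977 = 6.7969 ≈ 6.797

6.797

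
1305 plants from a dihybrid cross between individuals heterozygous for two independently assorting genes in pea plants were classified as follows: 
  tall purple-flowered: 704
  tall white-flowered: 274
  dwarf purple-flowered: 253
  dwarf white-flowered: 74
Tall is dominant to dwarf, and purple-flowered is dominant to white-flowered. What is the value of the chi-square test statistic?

5.726

A dihybrid F₂ with independent assortment and complete dominance at both loci gives a 9:3:3:1 phenotypic ratio.
Under the 9:3:3:1 hypothesis (Σ ratio = 16, N = 1305):
  tall purple-flowered: 1305 × 9/16 = 734.0625
  tall white-flowered: 1305 × 3/16 = 244.6875
  dwarf purple-flowered: 1305 × 3/16 = 244.6875
  dwarf white-flowered: 1305 × 1/16 = 81.5625
χ² = Σ (O − E)² / E
  tall purple-flowered: (704 − 734.0625)² / 734.0625 = 1.2312
  tall white-flowered: (274 − 244.6875)² / 244.6875 = 3.5115
  dwarf purple-flowered: (253 − 244.6875)² / 244.6875 = 0.2824
  dwarf white-flowered: (74 − 81.5625)² / 81.5625 = 0.7012
χ² = 1.2312 + 3.5115 + 0.2824 + 0.7012 = 5.7263 ≈ 5.726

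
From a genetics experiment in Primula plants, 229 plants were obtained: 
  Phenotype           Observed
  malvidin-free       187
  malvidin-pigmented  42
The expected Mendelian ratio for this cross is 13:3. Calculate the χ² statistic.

Total ratio parts = 16. Expected numbers out of 229:
  malvidin-free: 229 × 13/16 = 186.0625
  malvidin-pigmented: 229 × 3/16 = 42.9375
χ² = Σ (O − E)² / E
  malvidin-free: (187 − 186.0625)² / 186.0625 = 0.0047
  malvidin-pigmented: (42 − 42.9375)² / 42.9375 = 0.0205
χ² = 0.0047 + 0.0205 = 0.0252 ≈ 0.025

0.025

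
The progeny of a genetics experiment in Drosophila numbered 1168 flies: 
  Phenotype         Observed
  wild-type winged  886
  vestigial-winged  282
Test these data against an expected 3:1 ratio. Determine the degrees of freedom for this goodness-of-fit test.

A goodness-of-fit test with 2 phenotype classes has df = 2 − 1 = 1.

1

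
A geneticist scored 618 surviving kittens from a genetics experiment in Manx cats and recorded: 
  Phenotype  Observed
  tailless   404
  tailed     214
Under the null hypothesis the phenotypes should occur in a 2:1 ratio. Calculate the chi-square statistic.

Expected counts for N = 618 under a 2:1 ratio (total parts = 3):
  tailless: 618 × 2/3 = 412
  tailed: 618 × 1/3 = 206
χ² = Σ (O − E)² / E
  tailless: (404 − 412)² / 412 = 0.1553
  tailed: (214 − 206)² / 206 = 0.3107
χ² = 0.1553 + 0.3107 = 0.466

0.466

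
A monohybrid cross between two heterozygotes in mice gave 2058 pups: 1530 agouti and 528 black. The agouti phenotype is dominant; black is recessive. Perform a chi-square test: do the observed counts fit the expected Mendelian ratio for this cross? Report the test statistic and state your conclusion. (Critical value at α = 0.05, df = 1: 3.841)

0.472; consistent

For a monohybrid cross between heterozygotes with complete dominance, the expected phenotypic ratio is 3:1.
Expected counts for N = 2058 under a 3:1 ratio (total parts = 4):
  agouti: 2058 × 3/4 = 1543.5
  black: 2058 × 1/4 = 514.5
χ² = Σ (O − E)² / E
  agouti: (1530 − 1543.5)² / 1543.5 = 0.1181
  black: (528 − 514.5)² / 514.5 = 0.3542
χ² = 0.1181 + 0.3542 = 0.4723 ≈ 0.472
Degrees of freedom = 2 − 1 = 1; critical value at α = 0.05 is 3.841.
Since 0.472 < 3.841, we fail to reject the null hypothesis — the data are consistent with the 3:1 ratio.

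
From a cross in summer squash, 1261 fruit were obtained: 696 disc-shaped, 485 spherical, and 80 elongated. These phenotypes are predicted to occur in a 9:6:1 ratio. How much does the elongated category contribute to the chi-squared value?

Expected counts for N = 1261 under a 9:6:1 ratio (total parts = 16):
  disc-shaped: 1261 × 9/16 = 709.3125
  spherical: 1261 × 6/16 = 472.875
  elongated: 1261 × 1/16 = 78.8125
Contribution of elongated: (80 − 78.8125)² / 78.8125 = 0.0179

0.018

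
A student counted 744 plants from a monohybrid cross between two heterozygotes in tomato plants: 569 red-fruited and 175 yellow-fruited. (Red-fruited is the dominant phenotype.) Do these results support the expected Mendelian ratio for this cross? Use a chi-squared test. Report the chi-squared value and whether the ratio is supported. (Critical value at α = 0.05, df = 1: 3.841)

For a monohybrid cross between heterozygotes with complete dominance, the expected phenotypic ratio is 3:1.
Total ratio parts = 4. Expected numbers out of 744:
  red-fruited: 744 × 3/4 = 558
  yellow-fruited: 744 × 1/4 = 186
χ² = Σ (O − E)² / E
  red-fruited: (569 − 558)² / 558 = 0.2168
  yellow-fruited: (175 − 186)² / 186 = 0.6505
χ² = 0.2168 + 0.6505 = 0.8673 ≈ 0.867
Degrees of freedom = 2 − 1 = 1; critical value at α = 0.05 is 3.841.
Since 0.867 < 3.841, we fail to reject the null hypothesis — the data are consistent with the 3:1 ratio.

0.867; consistent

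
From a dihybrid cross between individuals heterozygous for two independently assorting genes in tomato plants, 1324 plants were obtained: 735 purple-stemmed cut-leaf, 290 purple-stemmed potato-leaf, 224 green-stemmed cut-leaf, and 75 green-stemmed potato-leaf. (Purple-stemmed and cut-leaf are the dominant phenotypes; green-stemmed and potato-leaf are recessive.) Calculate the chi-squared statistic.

10.244

A dihybrid F₂ with independent assortment and complete dominance at both loci gives a 9:3:3:1 phenotypic ratio.
The 9:3:3:1 ratio has 16 parts, so with N = 1324 the expected counts are:
  purple-stemmed cut-leaf: 1324 × 9/16 = 744.75
  purple-stemmed potato-leaf: 1324 × 3/16 = 248.25
  green-stemmed cut-leaf: 1324 × 3/16 = 248.25
  green-stemmed potato-leaf: 1324 × 1/16 = 82.75
χ² = Σ (O − E)² / E
  purple-stemmed cut-leaf: (735 − 744.75)² / 744.75 = 0.1276
  purple-stemmed potato-leaf: (290 − 248.25)² / 248.25 = 7.0214
  green-stemmed cut-leaf: (224 − 248.25)² / 248.25 = 2.3688
  green-stemmed potato-leaf: (75 − 82.75)² / 82.75 = 0.7258
χ² = 0.1276 + 7.0214 + 2.3688 + 0.7258 = 10.2436 ≈ 10.244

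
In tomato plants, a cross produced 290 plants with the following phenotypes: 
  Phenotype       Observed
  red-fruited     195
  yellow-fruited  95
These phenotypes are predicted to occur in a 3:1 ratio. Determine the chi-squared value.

Expected counts for N = 290 under a 3:1 ratio (total parts = 4):
  red-fruited: 290 × 3/4 = 217.5
  yellow-fruited: 290 × 1/4 = 72.5
χ² = Σ (O − E)² / E
  red-fruited: (195 − 217.5)² / 217.5 = 2.3276
  yellow-fruited: (95 − 72.5)² / 72.5 = 6.9828
χ² = 2.3276 + 6.9828 = 9.3104 ≈ 9.310

9.310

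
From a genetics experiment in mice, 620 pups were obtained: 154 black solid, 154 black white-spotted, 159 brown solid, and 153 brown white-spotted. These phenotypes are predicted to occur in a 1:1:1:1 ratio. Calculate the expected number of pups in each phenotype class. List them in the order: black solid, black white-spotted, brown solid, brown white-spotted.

155, 155, 155, 155

The 1:1:1:1 ratio has 4 parts, so with N = 620 the expected counts are:
  black solid: 620 × 1/4 = 155
  black white-spotted: 620 × 1/4 = 155
  brown solid: 620 × 1/4 = 155
  brown white-spotted: 620 × 1/4 = 155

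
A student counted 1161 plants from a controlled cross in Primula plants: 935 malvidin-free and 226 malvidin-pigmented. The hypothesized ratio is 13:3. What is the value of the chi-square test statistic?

0.391

The 13:3 ratio has 16 parts, so with N = 1161 the expected counts are:
  malvidin-free: 1161 × 13/16 = 943.3125
  malvidin-pigmented: 1161 × 3/16 = 217.6875
χ² = Σ (O − E)² / E
  malvidin-free: (935 − 943.3125)² / 943.3125 = 0.0733
  malvidin-pigmented: (226 − 217.6875)² / 217.6875 = 0.3174
χ² = 0.0733 + 0.3174 = 0.3907 ≈ 0.391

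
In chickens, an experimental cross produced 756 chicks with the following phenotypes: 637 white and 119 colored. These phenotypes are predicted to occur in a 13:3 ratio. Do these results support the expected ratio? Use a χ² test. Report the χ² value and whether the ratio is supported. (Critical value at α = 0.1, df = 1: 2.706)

Expected counts for N = 756 under a 13:3 ratio (total parts = 16):
  white: 756 × 13/16 = 614.25
  colored: 756 × 3/16 = 141.75
χ² = Σ (O − E)² / E
  white: (637 − 614.25)² / 614.25 = 0.8426
  colored: (119 − 141.75)² / 141.75 = 3.6512
χ² = 0.8426 + 3.6512 = 4.4938 ≈ 4.494
Degrees of freedom = 2 − 1 = 1; critical value at α = 0.1 is 2.706.
Since 4.494 > 2.706, we reject the null hypothesis — the data do not fit the 13:3 ratio.

4.494; not consistent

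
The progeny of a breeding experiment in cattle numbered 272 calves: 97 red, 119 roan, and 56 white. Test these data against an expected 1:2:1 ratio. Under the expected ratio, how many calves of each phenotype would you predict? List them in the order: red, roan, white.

Expected counts for N = 272 under a 1:2:1 ratio (total parts = 4):
  red: 272 × 1/4 = 68
  roan: 272 × 2/4 = 136
  white: 272 × 1/4 = 68

68, 136, 68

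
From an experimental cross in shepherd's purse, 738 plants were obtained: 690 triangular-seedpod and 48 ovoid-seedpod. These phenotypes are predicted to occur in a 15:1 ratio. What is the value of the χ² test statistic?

Expected counts for N = 738 under a 15:1 ratio (total parts = 16):
  triangular-seedpod: 738 × 15/16 = 691.875
  ovoid-seedpod: 738 × 1/16 = 46.125
χ² = Σ (O − E)² / E
  triangular-seedpod: (690 − 691.875)² / 691.875 = 0.0051
  ovoid-seedpod: (48 − 46.125)² / 46.125 = 0.0762
χ² = 0.0051 + 0.0762 = 0.0813 ≈ 0.081

0.081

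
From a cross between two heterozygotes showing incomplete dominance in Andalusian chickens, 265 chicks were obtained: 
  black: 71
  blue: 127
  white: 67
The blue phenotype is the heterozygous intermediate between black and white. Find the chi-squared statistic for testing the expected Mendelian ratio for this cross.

0.577

With incomplete dominance, a heterozygote × heterozygote cross gives a 1:2:1 phenotypic ratio.
Expected counts for N = 265 under a 1:2:1 ratio (total parts = 4):
  black: 265 × 1/4 = 66.25
  blue: 265 × 2/4 = 132.5
  white: 265 × 1/4 = 66.25
χ² = Σ (O − E)² / E
  black: (71 − 66.25)² / 66.25 = 0.3406
  blue: (127 − 132.5)² / 132.5 = 0.2283
  white: (67 − 66.25)² / 66.25 = 0.0085
χ² = 0.3406 + 0.2283 + 0.0085 = 0.5774 ≈ 0.577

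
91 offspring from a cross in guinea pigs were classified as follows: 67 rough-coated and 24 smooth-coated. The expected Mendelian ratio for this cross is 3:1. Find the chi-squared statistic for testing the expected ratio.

The 3:1 ratio has 4 parts, so with N = 91 the expected counts are:
  rough-coated: 91 × 3/4 = 68.25
  smooth-coated: 91 × 1/4 = 22.75
χ² = Σ (O − E)² / E
  rough-coated: (67 − 68.25)² / 68.25 = 0.0229
  smooth-coated: (24 − 22.75)² / 22.75 = 0.0687
χ² = 0.0229 + 0.0687 = 0.0916 ≈ 0.092

0.092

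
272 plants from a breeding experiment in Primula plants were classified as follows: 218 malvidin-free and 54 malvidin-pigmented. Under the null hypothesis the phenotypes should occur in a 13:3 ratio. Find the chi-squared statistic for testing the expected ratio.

0.217

The 13:3 ratio has 16 parts, so with N = 272 the expected counts are:
  malvidin-free: 272 × 13/16 = 221
  malvidin-pigmented: 272 × 3/16 = 51
χ² = Σ (O − E)² / E
  malvidin-free: (218 − 221)² / 221 = 0.0407
  malvidin-pigmented: (54 − 51)² / 51 = 0.1765
χ² = 0.0407 + 0.1765 = 0.2172 ≈ 0.217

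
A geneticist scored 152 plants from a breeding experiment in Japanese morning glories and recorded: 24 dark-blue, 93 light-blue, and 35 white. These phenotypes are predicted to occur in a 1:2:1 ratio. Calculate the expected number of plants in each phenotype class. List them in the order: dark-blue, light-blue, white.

Under the 1:2:1 hypothesis (Σ ratio = 4, N = 152):
  dark-blue: 152 × 1/4 = 38
  light-blue: 152 × 2/4 = 76
  white: 152 × 1/4 = 38

38, 76, 38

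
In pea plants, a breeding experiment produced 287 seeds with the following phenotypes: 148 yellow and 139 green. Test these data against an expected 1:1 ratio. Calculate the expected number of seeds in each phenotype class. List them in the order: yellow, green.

143.5, 143.5

Under the 1:1 hypothesis (Σ ratio = 2, N = 287):
  yellow: 287 × 1/2 = 143.5
  green: 287 × 1/2 = 143.5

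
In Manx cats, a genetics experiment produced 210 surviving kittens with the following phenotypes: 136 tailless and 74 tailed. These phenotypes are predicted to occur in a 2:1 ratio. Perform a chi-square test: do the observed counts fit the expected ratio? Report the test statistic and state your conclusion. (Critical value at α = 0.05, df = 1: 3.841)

0.343; consistent

Under the 2:1 hypothesis (Σ ratio = 3, N = 210):
  tailless: 210 × 2/3 = 140
  tailed: 210 × 1/3 = 70
χ² = Σ (O − E)² / E
  tailless: (136 − 140)² / 140 = 0.1143
  tailed: (74 − 70)² / 70 = 0.2286
χ² = 0.1143 + 0.2286 = 0.3429 ≈ 0.343
Degrees of freedom = 2 − 1 = 1; critical value at α = 0.05 is 3.841.
Since 0.343 < 3.841, we fail to reject the null hypothesis — the data are consistent with the 2:1 ratio.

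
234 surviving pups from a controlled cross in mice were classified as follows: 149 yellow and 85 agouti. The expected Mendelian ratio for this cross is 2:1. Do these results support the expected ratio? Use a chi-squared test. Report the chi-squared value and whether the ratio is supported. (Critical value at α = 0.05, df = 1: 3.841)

0.942; consistent

Expected counts for N = 234 under a 2:1 ratio (total parts = 3):
  yellow: 234 × 2/3 = 156
  agouti: 234 × 1/3 = 78
χ² = Σ (O − E)² / E
  yellow: (149 − 156)² / 156 = 0.3141
  agouti: (85 − 78)² / 78 = 0.6282
χ² = 0.3141 + 0.6282 = 0.9423 ≈ 0.942
Degrees of freedom = 2 − 1 = 1; critical value at α = 0.05 is 3.841.
Since 0.942 < 3.841, we fail to reject the null hypothesis — the data are consistent with the 2:1 ratio.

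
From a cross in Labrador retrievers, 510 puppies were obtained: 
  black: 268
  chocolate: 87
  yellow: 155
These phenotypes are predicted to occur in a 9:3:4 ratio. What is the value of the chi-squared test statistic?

Expected counts for N = 510 under a 9:3:4 ratio (total parts = 16):
  black: 510 × 9/16 = 286.875
  chocolate: 510 × 3/16 = 95.625
  yellow: 510 × 4/16 = 127.5
χ² = Σ (O − E)² / E
  black: (268 − 286.875)² / 286.875 = 1.2419
  chocolate: (87 − 95.625)² / 95.625 = 0.7779
  yellow: (155 − 127.5)² / 127.5 = 5.9314
χ² = 1.2419 + 0.7779 + 5.9314 = 7.9512 ≈ 7.951

7.951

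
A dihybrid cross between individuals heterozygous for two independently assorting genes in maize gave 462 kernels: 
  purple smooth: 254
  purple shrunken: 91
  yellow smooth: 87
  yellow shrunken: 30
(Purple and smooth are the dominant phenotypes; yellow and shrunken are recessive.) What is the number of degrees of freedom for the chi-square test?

3

A dihybrid F₂ with independent assortment and complete dominance at both loci gives a 9:3:3:1 phenotypic ratio.
A goodness-of-fit test with 4 phenotype classes has df = 4 − 1 = 3.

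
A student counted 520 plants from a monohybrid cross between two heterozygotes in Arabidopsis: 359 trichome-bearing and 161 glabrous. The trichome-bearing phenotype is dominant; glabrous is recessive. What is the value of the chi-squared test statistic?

For a monohybrid cross between heterozygotes with complete dominance, the expected phenotypic ratio is 3:1.
The 3:1 ratio has 4 parts, so with N = 520 the expected counts are:
  trichome-bearing: 520 × 3/4 = 390
  glabrous: 520 × 1/4 = 130
χ² = Σ (O − E)² / E
  trichome-bearing: (359 − 390)² / 390 = 2.4641
  glabrous: (161 − 130)² / 130 = 7.3923
χ² = 2.4641 + 7.3923 = 9.8564 ≈ 9.856

9.856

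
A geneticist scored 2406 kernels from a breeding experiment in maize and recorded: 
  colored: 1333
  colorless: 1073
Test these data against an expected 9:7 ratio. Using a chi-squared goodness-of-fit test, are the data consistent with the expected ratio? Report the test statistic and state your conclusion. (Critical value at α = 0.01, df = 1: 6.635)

Expected counts for N = 2406 under a 9:7 ratio (total parts = 16):
  colored: 2406 × 9/16 = 1353.375
  colorless: 2406 × 7/16 = 1052.625
χ² = Σ (O − E)² / E
  colored: (1333 − 1353.375)² / 1353.375 = 0.3067
  colorless: (1073 − 1052.625)² / 1052.625 = 0.3944
χ² = 0.3067 + 0.3944 = 0.7011 ≈ 0.701
Degrees of freedom = 2 − 1 = 1; critical value at α = 0.01 is 6.635.
Since 0.701 < 6.635, we fail to reject the null hypothesis — the data are consistent with the 9:7 ratio.

0.701; consistent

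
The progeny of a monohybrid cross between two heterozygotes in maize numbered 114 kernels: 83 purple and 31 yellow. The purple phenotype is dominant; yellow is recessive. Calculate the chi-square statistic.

0.292

For a monohybrid cross between heterozygotes with complete dominance, the expected phenotypic ratio is 3:1.
Total ratio parts = 4. Expected numbers out of 114:
  purple: 114 × 3/4 = 85.5
  yellow: 114 × 1/4 = 28.5
χ² = Σ (O − E)² / E
  purple: (83 − 85.5)² / 85.5 = 0.0731
  yellow: (31 − 28.5)² / 28.5 = 0.2193
χ² = 0.0731 + 0.2193 = 0.2924 ≈ 0.292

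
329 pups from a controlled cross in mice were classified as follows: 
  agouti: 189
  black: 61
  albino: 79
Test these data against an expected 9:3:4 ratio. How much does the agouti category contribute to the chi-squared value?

Total ratio parts = 16. Expected numbers out of 329:
  agouti: 329 × 9/16 = 185.0625
  black: 329 × 3/16 = 61.6875
  albino: 329 × 4/16 = 82.25
Contribution of agouti: (189 − 185.0625)² / 185.0625 = 0.0838

0.084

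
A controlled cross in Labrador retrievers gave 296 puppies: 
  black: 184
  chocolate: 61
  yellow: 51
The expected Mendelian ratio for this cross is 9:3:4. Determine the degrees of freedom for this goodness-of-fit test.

A goodness-of-fit test with 3 phenotype classes has df = 3 − 1 = 2.

2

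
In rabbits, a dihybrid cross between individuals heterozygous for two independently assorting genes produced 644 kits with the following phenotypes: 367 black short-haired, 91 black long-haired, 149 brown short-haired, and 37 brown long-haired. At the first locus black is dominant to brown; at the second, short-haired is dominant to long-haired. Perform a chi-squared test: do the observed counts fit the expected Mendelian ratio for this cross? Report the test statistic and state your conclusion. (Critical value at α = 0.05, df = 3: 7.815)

A dihybrid F₂ with independent assortment and complete dominance at both loci gives a 9:3:3:1 phenotypic ratio.
Expected counts for N = 644 under a 9:3:3:1 ratio (total parts = 16):
  black short-haired: 644 × 9/16 = 362.25
  black long-haired: 644 × 3/16 = 120.75
  brown short-haired: 644 × 3/16 = 120.75
  brown long-haired: 644 × 1/16 = 40.25
χ² = Σ (O − E)² / E
  black short-haired: (367 − 362.25)² / 362.25 = 0.0623
  black long-haired: (91 − 120.75)² / 120.75 = 7.3297
  brown short-haired: (149 − 120.75)² / 120.75 = 6.6092
  brown long-haired: (37 − 40.25)² / 40.25 = 0.2624
χ² = 0.0623 + 7.3297 + 6.6092 + 0.2624 = 14.2636 ≈ 14.264
Degrees of freedom = 4 − 1 = 3; critical value at α = 0.05 is 7.815.
Since 14.264 > 7.815, we reject the null hypothesis — the data do not fit the 9:3:3:1 ratio.

14.264; not consistent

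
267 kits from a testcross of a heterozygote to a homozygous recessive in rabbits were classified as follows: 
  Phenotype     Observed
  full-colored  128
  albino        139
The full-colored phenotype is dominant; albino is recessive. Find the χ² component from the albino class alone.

A testcross of a heterozygote (Aa × aa) gives a 1:1 phenotypic ratio.
Expected counts for N = 267 under a 1:1 ratio (total parts = 2):
  full-colored: 267 × 1/2 = 133.5
  albino: 267 × 1/2 = 133.5
Contribution of albino: (139 − 133.5)² / 133.5 = 0.2266

0.227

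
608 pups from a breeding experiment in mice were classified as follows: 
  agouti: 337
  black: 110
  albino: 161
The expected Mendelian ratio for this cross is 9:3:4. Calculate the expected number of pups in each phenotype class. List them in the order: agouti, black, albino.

342, 114, 152

Total ratio parts = 16. Expected numbers out of 608:
  agouti: 608 × 9/16 = 342
  black: 608 × 3/16 = 114
  albino: 608 × 4/16 = 152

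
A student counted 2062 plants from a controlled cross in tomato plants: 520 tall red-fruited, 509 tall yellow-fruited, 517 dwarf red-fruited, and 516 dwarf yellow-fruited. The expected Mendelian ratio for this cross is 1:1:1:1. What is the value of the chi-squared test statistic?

Under the 1:1:1:1 hypothesis (Σ ratio = 4, N = 2062):
  tall red-fruited: 2062 × 1/4 = 515.5
  tall yellow-fruited: 2062 × 1/4 = 515.5
  dwarf red-fruited: 2062 × 1/4 = 515.5
  dwarf yellow-fruited: 2062 × 1/4 = 515.5
χ² = Σ (O − E)² / E
  tall red-fruited: (520 − 515.5)² / 515.5 = 0.0393
  tall yellow-fruited: (509 − 515.5)² / 515.5 = 0.0820
  dwarf red-fruited: (517 − 515.5)² / 515.5 = 0.0044
  dwarf yellow-fruited: (516 − 515.5)² / 515.5 = 0.0005
χ² = 0.0393 + 0.0820 + 0.0044 + 0.0005 = 0.1262 ≈ 0.126

0.126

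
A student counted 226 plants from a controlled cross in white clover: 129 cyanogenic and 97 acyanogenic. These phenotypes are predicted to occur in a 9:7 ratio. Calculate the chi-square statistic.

0.063

The 9:7 ratio has 16 parts, so with N = 226 the expected counts are:
  cyanogenic: 226 × 9/16 = 127.125
  acyanogenic: 226 × 7/16 = 98.875
χ² = Σ (O − E)² / E
  cyanogenic: (129 − 127.125)² / 127.125 = 0.0277
  acyanogenic: (97 − 98.875)² / 98.875 = 0.0356
χ² = 0.0277 + 0.0356 = 0.0633 ≈ 0.063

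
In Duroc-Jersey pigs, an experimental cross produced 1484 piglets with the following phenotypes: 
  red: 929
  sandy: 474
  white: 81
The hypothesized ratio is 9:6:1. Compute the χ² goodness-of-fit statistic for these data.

The 9:6:1 ratio has 16 parts, so with N = 1484 the expected counts are:
  red: 1484 × 9/16 = 834.75
  sandy: 1484 × 6/16 = 556.5
  white: 1484 × 1/16 = 92.75
χ² = Σ (O − E)² / E
  red: (929 − 834.75)² / 834.75 = 10.6416
  sandy: (474 − 556.5)² / 556.5 = 12.2305
  white: (81 − 92.75)² / 92.75 = 1.4885
χ² = 10.6416 + 12.2305 + 1.4885 = 24.3606 ≈ 24.361

24.361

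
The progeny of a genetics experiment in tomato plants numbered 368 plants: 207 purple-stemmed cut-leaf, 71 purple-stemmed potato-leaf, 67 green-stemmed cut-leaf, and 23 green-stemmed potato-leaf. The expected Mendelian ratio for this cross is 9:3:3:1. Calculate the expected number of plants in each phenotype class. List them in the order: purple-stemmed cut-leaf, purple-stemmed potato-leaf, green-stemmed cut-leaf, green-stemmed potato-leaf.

The 9:3:3:1 ratio has 16 parts, so with N = 368 the expected counts are:
  purple-stemmed cut-leaf: 368 × 9/16 = 207
  purple-stemmed potato-leaf: 368 × 3/16 = 69
  green-stemmed cut-leaf: 368 × 3/16 = 69
  green-stemmed potato-leaf: 368 × 1/16 = 23

207, 69, 69, 23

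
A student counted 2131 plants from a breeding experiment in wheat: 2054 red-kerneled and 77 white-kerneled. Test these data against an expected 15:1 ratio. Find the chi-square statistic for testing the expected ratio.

25.284

The 15:1 ratio has 16 parts, so with N = 2131 the expected counts are:
  red-kerneled: 2131 × 15/16 = 1997.8125
  white-kerneled: 2131 × 1/16 = 133.1875
χ² = Σ (O − E)² / E
  red-kerneled: (2054 − 1997.8125)² / 1997.8125 = 1.5802
  white-kerneled: (77 − 133.1875)² / 133.1875 = 23.7037
χ² = 1.5802 + 23.7037 = 25.2839 ≈ 25.284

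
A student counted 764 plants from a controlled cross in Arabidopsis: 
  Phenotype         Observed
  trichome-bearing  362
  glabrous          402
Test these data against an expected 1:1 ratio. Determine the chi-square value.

2.094

Total ratio parts = 2. Expected numbers out of 764:
  trichome-bearing: 764 × 1/2 = 382
  glabrous: 764 × 1/2 = 382
χ² = Σ (O − E)² / E
  trichome-bearing: (362 − 382)² / 382 = 1.0471
  glabrous: (402 − 382)² / 382 = 1.0471
χ² = 1.0471 + 1.0471 = 2.0942 ≈ 2.094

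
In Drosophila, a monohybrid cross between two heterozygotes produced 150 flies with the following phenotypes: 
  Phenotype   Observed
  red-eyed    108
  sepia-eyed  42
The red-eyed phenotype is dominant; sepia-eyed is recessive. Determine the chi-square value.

For a monohybrid cross between heterozygotes with complete dominance, the expected phenotypic ratio is 3:1.
Expected counts for N = 150 under a 3:1 ratio (total parts = 4):
  red-eyed: 150 × 3/4 = 112.5
  sepia-eyed: 150 × 1/4 = 37.5
χ² = Σ (O − E)² / E
  red-eyed: (108 − 112.5)² / 112.5 = 0.1800
  sepia-eyed: (42 − 37.5)² / 37.5 = 0.5400
χ² = 0.1800 + 0.5400 = 0.720

0.720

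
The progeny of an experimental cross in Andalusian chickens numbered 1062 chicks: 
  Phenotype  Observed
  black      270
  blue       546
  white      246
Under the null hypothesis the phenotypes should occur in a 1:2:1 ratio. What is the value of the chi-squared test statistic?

1.932

The 1:2:1 ratio has 4 parts, so with N = 1062 the expected counts are:
  black: 1062 × 1/4 = 265.5
  blue: 1062 × 2/4 = 531
  white: 1062 × 1/4 = 265.5
χ² = Σ (O − E)² / E
  black: (270 − 265.5)² / 265.5 = 0.0763
  blue: (546 − 531)² / 531 = 0.4237
  white: (246 − 265.5)² / 265.5 = 1.4322
χ² = 0.0763 + 0.4237 + 1.4322 = 1.9322 ≈ 1.932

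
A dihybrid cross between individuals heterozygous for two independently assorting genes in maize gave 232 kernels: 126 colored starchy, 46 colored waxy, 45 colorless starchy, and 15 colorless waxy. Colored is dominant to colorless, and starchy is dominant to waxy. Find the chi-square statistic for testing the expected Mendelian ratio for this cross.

A dihybrid F₂ with independent assortment and complete dominance at both loci gives a 9:3:3:1 phenotypic ratio.
The 9:3:3:1 ratio has 16 parts, so with N = 232 the expected counts are:
  colored starchy: 232 × 9/16 = 130.5
  colored waxy: 232 × 3/16 = 43.5
  colorless starchy: 232 × 3/16 = 43.5
  colorless waxy: 232 × 1/16 = 14.5
χ² = Σ (O − E)² / E
  colored starchy: (126 − 130.5)² / 130.5 = 0.1552
  colored waxy: (46 − 43.5)² / 43.5 = 0.1437
  colorless starchy: (45 − 43.5)² / 43.5 = 0.0517
  colorless waxy: (15 − 14.5)² / 14.5 = 0.0172
χ² = 0.1552 + 0.1437 + 0.0517 + 0.0172 = 0.3678 ≈ 0.368

0.368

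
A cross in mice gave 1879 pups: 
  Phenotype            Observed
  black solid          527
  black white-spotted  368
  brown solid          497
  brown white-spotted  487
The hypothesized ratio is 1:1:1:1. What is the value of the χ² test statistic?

31.231

Under the 1:1:1:1 hypothesis (Σ ratio = 4, N = 1879):
  black solid: 1879 × 1/4 = 469.75
  black white-spotted: 1879 × 1/4 = 469.75
  brown solid: 1879 × 1/4 = 469.75
  brown white-spotted: 1879 × 1/4 = 469.75
χ² = Σ (O − E)² / E
  black solid: (527 − 469.75)² / 469.75 = 6.9772
  black white-spotted: (368 − 469.75)² / 469.75 = 22.0395
  brown solid: (497 − 469.75)² / 469.75 = 1.5808
  brown white-spotted: (487 − 469.75)² / 469.75 = 0.6334
χ² = 6.9772 + 22.0395 + 1.5808 + 0.6334 = 31.2309 ≈ 31.231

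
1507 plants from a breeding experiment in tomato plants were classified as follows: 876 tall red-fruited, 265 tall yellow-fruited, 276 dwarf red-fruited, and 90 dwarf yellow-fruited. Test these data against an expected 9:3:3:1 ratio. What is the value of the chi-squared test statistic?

2.376

Under the 9:3:3:1 hypothesis (Σ ratio = 16, N = 1507):
  tall red-fruited: 1507 × 9/16 = 847.6875
  tall yellow-fruited: 1507 × 3/16 = 282.5625
  dwarf red-fruited: 1507 × 3/16 = 282.5625
  dwarf yellow-fruited: 1507 × 1/16 = 94.1875
χ² = Σ (O − E)² / E
  tall red-fruited: (876 − 847.6875)² / 847.6875 = 0.9456
  tall yellow-fruited: (265 − 282.5625)² / 282.5625 = 1.0916
  dwarf red-fruited: (276 − 282.5625)² / 282.5625 = 0.1524
  dwarf yellow-fruited: (90 − 94.1875)² / 94.1875 = 0.1862
χ² = 0.9456 + 1.0916 + 0.1524 + 0.1862 = 2.3758 ≈ 2.376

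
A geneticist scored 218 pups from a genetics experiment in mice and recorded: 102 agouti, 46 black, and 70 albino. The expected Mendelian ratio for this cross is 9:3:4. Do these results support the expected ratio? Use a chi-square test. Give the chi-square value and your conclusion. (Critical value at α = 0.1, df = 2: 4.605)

8.520; not consistent

Under the 9:3:4 hypothesis (Σ ratio = 16, N = 218):
  agouti: 218 × 9/16 = 122.625
  black: 218 × 3/16 = 40.875
  albino: 218 × 4/16 = 54.5
χ² = Σ (O − E)² / E
  agouti: (102 − 122.625)² / 122.625 = 3.4690
  black: (46 − 40.875)² / 40.875 = 0.6426
  albino: (70 − 54.5)² / 54.5 = 4.4083
χ² = 3.4690 + 0.6426 + 4.4083 = 8.5199 ≈ 8.520
Degrees of freedom = 3 − 1 = 2; critical value at α = 0.1 is 4.605.
Since 8.520 > 4.605, we reject the null hypothesis — the data do not fit the 9:3:4 ratio.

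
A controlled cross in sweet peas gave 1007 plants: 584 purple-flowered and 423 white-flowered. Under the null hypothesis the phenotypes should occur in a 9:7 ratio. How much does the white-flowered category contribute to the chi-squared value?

0.700

Expected counts for N = 1007 under a 9:7 ratio (total parts = 16):
  purple-flowered: 1007 × 9/16 = 566.4375
  white-flowered: 1007 × 7/16 = 440.5625
Contribution of white-flowered: (423 − 440.5625)² / 440.5625 = 0.7001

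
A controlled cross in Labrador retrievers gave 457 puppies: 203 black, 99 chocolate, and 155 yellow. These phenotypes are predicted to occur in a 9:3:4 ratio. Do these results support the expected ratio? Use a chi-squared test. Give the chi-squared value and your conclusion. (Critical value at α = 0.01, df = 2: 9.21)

Total ratio parts = 16. Expected numbers out of 457:
  black: 457 × 9/16 = 257.0625
  chocolate: 457 × 3/16 = 85.6875
  yellow: 457 × 4/16 = 114.25
χ² = Σ (O − E)² / E
  black: (203 − 257.0625)² / 257.0625 = 11.3698
  chocolate: (99 − 85.6875)² / 85.6875 = 2.0682
  yellow: (155 − 114.25)² / 114.25 = 14.5345
χ² = 11.3698 + 2.0682 + 14.5345 = 27.9725 ≈ 27.973
Degrees of freedom = 3 − 1 = 2; critical value at α = 0.01 is 9.21.
Since 27.973 > 9.21, we reject the null hypothesis — the data do not fit the 9:3:4 ratio.

27.973; not consistent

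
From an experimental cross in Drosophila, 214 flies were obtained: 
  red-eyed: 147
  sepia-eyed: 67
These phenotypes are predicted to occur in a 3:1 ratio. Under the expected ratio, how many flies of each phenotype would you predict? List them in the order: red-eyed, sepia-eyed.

Expected counts for N = 214 under a 3:1 ratio (total parts = 4):
  red-eyed: 214 × 3/4 = 160.5
  sepia-eyed: 214 × 1/4 = 53.5

160.5, 53.5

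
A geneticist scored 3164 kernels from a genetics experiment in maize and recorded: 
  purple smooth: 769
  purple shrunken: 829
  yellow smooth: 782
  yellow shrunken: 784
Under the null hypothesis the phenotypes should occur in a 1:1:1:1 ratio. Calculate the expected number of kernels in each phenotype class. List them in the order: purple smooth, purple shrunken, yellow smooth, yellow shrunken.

Expected counts for N = 3164 under a 1:1:1:1 ratio (total parts = 4):
  purple smooth: 3164 × 1/4 = 791
  purple shrunken: 3164 × 1/4 = 791
  yellow smooth: 3164 × 1/4 = 791
  yellow shrunken: 3164 × 1/4 = 791

791, 791, 791, 791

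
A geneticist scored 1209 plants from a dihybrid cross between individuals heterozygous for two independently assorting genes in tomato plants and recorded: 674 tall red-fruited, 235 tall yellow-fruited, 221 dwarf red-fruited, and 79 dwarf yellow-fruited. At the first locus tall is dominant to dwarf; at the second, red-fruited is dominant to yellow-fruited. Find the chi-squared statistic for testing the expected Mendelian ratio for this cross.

A dihybrid F₂ with independent assortment and complete dominance at both loci gives a 9:3:3:1 phenotypic ratio.
Under the 9:3:3:1 hypothesis (Σ ratio = 16, N = 1209):
  tall red-fruited: 1209 × 9/16 = 680.0625
  tall yellow-fruited: 1209 × 3/16 = 226.6875
  dwarf red-fruited: 1209 × 3/16 = 226.6875
  dwarf yellow-fruited: 1209 × 1/16 = 75.5625
χ² = Σ (O − E)² / E
  tall red-fruited: (674 − 680.0625)² / 680.0625 = 0.0540
  tall yellow-fruited: (235 − 226.6875)² / 226.6875 = 0.3048
  dwarf red-fruited: (221 − 226.6875)² / 226.6875 = 0.1427
  dwarf yellow-fruited: (79 − 75.5625)² / 75.5625 = 0.1564
χ² = 0.0540 + 0.3048 + 0.1427 + 0.1564 = 0.6579 ≈ 0.658

0.658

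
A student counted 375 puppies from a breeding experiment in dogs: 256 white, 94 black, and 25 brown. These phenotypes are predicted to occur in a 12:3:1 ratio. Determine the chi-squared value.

10.351

Under the 12:3:1 hypothesis (Σ ratio = 16, N = 375):
  white: 375 × 12/16 = 281.25
  black: 375 × 3/16 = 70.3125
  brown: 375 × 1/16 = 23.4375
χ² = Σ (O − E)² / E
  white: (256 − 281.25)² / 281.25 = 2.2669
  black: (94 − 70.3125)² / 70.3125 = 7.9801
  brown: (25 − 23.4375)² / 23.4375 = 0.1042
χ² = 2.2669 + 7.9801 + 0.1042 = 10.3512 ≈ 10.351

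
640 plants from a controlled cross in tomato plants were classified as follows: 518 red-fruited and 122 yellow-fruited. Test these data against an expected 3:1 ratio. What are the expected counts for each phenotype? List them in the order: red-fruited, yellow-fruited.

Total ratio parts = 4. Expected numbers out of 640:
  red-fruited: 640 × 3/4 = 480
  yellow-fruited: 640 × 1/4 = 160

480, 160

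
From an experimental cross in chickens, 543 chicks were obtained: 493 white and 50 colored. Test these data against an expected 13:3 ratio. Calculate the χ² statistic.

32.452

Expected counts for N = 543 under a 13:3 ratio (total parts = 16):
  white: 543 × 13/16 = 441.1875
  colored: 543 × 3/16 = 101.8125
χ² = Σ (O − E)² / E
  white: (493 − 441.1875)² / 441.1875 = 6.0848
  colored: (50 − 101.8125)² / 101.8125 = 26.3674
χ² = 6.0848 + 26.3674 = 32.4522 ≈ 32.452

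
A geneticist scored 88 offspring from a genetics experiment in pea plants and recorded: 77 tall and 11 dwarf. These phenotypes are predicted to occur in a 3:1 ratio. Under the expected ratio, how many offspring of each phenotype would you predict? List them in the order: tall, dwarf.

66, 22

Total ratio parts = 4. Expected numbers out of 88:
  tall: 88 × 3/4 = 66
  dwarf: 88 × 1/4 = 22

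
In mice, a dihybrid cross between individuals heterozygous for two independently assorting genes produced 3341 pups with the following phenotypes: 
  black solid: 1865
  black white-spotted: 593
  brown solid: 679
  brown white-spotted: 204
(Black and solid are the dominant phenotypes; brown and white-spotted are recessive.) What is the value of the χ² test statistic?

6.415

A dihybrid F₂ with independent assortment and complete dominance at both loci gives a 9:3:3:1 phenotypic ratio.
The 9:3:3:1 ratio has 16 parts, so with N = 3341 the expected counts are:
  black solid: 3341 × 9/16 = 1879.3125
  black white-spotted: 3341 × 3/16 = 626.4375
  brown solid: 3341 × 3/16 = 626.4375
  brown white-spotted: 3341 × 1/16 = 208.8125
χ² = Σ (O − E)² / E
  black solid: (1865 − 1879.3125)² / 1879.3125 = 0.1090
  black white-spotted: (593 − 626.4375)² / 626.4375 = 1.7848
  brown solid: (679 − 626.4375)² / 626.4375 = 4.4104
  brown white-spotted: (204 − 208.8125)² / 208.8125 = 0.1109
χ² = 0.1090 + 1.7848 + 4.4104 + 0.1109 = 6.4151 ≈ 6.415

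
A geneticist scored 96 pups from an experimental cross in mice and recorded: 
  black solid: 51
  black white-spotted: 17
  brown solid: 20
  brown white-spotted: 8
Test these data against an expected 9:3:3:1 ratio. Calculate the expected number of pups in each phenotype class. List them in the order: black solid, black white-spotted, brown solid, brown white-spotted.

54, 18, 18, 6

The 9:3:3:1 ratio has 16 parts, so with N = 96 the expected counts are:
  black solid: 96 × 9/16 = 54
  black white-spotted: 96 × 3/16 = 18
  brown solid: 96 × 3/16 = 18
  brown white-spotted: 96 × 1/16 = 6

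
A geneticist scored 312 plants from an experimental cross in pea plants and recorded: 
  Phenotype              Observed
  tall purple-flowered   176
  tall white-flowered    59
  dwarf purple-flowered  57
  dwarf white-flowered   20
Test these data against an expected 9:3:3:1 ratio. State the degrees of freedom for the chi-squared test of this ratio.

3

A goodness-of-fit test with 4 phenotype classes has df = 4 − 1 = 3.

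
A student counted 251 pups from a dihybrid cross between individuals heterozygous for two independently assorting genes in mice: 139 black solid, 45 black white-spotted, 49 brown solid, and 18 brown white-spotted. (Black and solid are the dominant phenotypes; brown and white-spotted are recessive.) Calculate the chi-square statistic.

0.545

A dihybrid F₂ with independent assortment and complete dominance at both loci gives a 9:3:3:1 phenotypic ratio.
Expected counts for N = 251 under a 9:3:3:1 ratio (total parts = 16):
  black solid: 251 × 9/16 = 141.1875
  black white-spotted: 251 × 3/16 = 47.0625
  brown solid: 251 × 3/16 = 47.0625
  brown white-spotted: 251 × 1/16 = 15.6875
χ² = Σ (O − E)² / E
  black solid: (139 − 141.1875)² / 141.1875 = 0.0339
  black white-spotted: (45 − 47.0625)² / 47.0625 = 0.0904
  brown solid: (49 − 47.0625)² / 47.0625 = 0.0798
  brown white-spotted: (18 − 15.6875)² / 15.6875 = 0.3409
χ² = 0.0339 + 0.0904 + 0.0798 + 0.3409 = 0.545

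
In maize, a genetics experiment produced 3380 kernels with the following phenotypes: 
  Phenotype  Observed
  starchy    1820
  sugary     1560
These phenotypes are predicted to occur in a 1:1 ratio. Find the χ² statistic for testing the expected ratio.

20.000

Expected counts for N = 3380 under a 1:1 ratio (total parts = 2):
  starchy: 3380 × 1/2 = 1690
  sugary: 3380 × 1/2 = 1690
χ² = Σ (O − E)² / E
  starchy: (1820 − 1690)² / 1690 = 10.0000
  sugary: (1560 − 1690)² / 1690 = 10.0000
χ² = 10.0000 + 10.0000 = 20.000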